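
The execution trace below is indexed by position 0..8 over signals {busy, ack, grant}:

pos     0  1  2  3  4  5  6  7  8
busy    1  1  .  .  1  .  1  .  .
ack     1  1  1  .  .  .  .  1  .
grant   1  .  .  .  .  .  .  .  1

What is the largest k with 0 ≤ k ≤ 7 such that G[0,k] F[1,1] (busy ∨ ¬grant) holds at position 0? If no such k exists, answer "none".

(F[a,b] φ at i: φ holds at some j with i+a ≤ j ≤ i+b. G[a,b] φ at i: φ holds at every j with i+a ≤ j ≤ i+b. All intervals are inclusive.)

F[1,1] (busy ∨ ¬grant) must hold from j=0 onward; find where it first fails.
  j=0: holds
  j=1: holds
  j=2: holds
  j=3: holds
  j=4: holds
  j=5: holds
  j=6: holds
  j=7: fails
Holds on [0,6], so largest k = 6.

6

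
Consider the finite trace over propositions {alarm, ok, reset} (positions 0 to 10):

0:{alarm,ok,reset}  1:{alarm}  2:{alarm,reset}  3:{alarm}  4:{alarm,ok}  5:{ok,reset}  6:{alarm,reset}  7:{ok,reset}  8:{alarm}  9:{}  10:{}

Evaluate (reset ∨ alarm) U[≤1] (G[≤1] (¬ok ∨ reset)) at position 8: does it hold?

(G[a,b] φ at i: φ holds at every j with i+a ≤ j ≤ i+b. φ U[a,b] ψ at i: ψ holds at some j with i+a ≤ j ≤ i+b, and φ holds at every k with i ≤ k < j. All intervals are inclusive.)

True

Need some j in [8,9] with G[≤1] (¬ok ∨ reset), and (reset ∨ alarm) at every k in [8,j-1].
  j=8: G[≤1] (¬ok ∨ reset) holds; no prefix to check → satisfied.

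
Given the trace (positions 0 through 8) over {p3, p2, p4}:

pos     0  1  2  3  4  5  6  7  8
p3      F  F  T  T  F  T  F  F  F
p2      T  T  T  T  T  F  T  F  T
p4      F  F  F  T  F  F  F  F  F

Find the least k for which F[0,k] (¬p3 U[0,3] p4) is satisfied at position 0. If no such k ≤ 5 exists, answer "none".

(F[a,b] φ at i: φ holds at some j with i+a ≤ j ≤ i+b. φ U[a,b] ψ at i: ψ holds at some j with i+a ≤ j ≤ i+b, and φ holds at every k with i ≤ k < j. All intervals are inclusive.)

3

Scan j = 0,1,… for (¬p3 U[0,3] p4):
  j=0: fails
  j=1: fails
  j=2: fails
  j=3: holds
First hit at j=3, so smallest k = 3-0 = 3.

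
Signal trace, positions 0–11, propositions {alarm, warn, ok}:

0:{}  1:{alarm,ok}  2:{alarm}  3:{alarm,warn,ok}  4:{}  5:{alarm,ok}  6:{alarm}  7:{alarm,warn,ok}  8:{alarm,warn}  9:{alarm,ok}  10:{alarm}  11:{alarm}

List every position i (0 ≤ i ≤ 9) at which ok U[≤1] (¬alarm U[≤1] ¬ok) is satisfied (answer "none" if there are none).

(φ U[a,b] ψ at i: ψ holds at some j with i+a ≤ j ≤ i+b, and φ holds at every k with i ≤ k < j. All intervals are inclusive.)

Evaluate at each i in [0,9]:
  i=0: ✓ (rhs at j=0)
  i=1: ✓ (rhs at j=2; lhs holds on [1,1])
  i=2: ✓ (rhs at j=2)
  i=3: ✓ (rhs at j=4; lhs holds on [3,3])
  i=4: ✓ (rhs at j=4)
  i=5: ✓ (rhs at j=6; lhs holds on [5,5])
  i=6: ✓ (rhs at j=6)
  i=7: ✓ (rhs at j=8; lhs holds on [7,7])
  i=8: ✓ (rhs at j=8)
  i=9: ✓ (rhs at j=10; lhs holds on [9,9])

0, 1, 2, 3, 4, 5, 6, 7, 8, 9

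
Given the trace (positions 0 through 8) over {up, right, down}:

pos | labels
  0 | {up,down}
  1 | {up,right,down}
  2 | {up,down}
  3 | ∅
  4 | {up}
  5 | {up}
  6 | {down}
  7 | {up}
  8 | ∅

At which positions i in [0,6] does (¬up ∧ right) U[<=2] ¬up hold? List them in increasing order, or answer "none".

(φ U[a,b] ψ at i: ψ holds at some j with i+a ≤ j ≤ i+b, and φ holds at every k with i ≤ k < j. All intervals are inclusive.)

3, 6

Evaluate at each i in [0,6]:
  i=0: ✗ (no rhs in [0,2])
  i=1: ✗ (lhs fails at k=1 before rhs at j=3)
  i=2: ✗ (lhs fails at k=2 before rhs at j=3)
  i=3: ✓ (rhs at j=3)
  i=4: ✗ (lhs fails at k=4 before rhs at j=6)
  i=5: ✗ (lhs fails at k=5 before rhs at j=6)
  i=6: ✓ (rhs at j=6)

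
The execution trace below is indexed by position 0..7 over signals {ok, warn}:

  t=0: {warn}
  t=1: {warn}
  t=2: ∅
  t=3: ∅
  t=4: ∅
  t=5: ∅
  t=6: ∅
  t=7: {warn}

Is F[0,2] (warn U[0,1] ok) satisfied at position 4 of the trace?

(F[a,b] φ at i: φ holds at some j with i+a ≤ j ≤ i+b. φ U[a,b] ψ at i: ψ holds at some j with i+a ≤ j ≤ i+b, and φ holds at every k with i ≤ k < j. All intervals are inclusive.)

Check (warn U[0,1] ok) at each j in [4,6]:
  j=4: fails
  j=5: fails
  j=6: fails
No position in the window satisfies it → formula fails.

False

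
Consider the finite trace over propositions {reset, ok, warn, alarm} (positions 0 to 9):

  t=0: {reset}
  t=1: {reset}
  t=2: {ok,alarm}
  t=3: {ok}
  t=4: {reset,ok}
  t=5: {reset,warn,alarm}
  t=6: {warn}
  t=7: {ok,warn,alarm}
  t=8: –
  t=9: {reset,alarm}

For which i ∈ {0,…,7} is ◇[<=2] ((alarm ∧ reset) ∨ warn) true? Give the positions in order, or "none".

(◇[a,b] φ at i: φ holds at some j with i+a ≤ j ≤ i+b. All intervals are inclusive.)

3, 4, 5, 6, 7

Evaluate at each i in [0,7]:
  i=0: ✗ (none in [0,2])
  i=1: ✗ (none in [1,3])
  i=2: ✗ (none in [2,4])
  i=3: ✓ (witness j=5)
  i=4: ✓ (witness j=5)
  i=5: ✓ (witness j=5)
  i=6: ✓ (witness j=6)
  i=7: ✓ (witness j=7)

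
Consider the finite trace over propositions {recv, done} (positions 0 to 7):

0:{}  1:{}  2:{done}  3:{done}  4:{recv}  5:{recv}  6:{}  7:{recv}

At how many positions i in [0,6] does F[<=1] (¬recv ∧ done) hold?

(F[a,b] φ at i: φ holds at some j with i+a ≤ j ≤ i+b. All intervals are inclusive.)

3

Evaluate at each i in [0,6]:
  i=0: ✗ (none in [0,1])
  i=1: ✓ (witness j=2)
  i=2: ✓ (witness j=2)
  i=3: ✓ (witness j=3)
  i=4: ✗ (none in [4,5])
  i=5: ✗ (none in [5,6])
  i=6: ✗ (none in [6,7])
Positions where it holds: {1, 2, 3} → 3.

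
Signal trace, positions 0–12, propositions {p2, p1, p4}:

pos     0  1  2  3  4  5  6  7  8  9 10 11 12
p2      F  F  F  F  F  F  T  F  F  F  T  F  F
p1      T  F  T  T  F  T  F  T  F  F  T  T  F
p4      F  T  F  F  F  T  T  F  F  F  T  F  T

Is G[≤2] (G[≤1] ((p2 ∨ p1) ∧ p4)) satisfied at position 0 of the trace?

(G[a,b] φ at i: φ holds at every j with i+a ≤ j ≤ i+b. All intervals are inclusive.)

Check G[≤1] ((p2 ∨ p1) ∧ p4) at every j in [0,2]:
  j=0: fails at 0
  j=1: fails at 1
  j=2: fails at 2
Fails at j=0 → formula fails.

No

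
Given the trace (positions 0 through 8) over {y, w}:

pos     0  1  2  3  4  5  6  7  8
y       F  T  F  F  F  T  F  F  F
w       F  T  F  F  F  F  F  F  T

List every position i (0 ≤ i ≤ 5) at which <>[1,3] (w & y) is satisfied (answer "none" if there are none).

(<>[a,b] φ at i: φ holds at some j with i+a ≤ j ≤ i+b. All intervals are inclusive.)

Evaluate at each i in [0,5]:
  i=0: ✓ (witness j=1)
  i=1: ✗ (none in [2,4])
  i=2: ✗ (none in [3,5])
  i=3: ✗ (none in [4,6])
  i=4: ✗ (none in [5,7])
  i=5: ✗ (none in [6,8])

0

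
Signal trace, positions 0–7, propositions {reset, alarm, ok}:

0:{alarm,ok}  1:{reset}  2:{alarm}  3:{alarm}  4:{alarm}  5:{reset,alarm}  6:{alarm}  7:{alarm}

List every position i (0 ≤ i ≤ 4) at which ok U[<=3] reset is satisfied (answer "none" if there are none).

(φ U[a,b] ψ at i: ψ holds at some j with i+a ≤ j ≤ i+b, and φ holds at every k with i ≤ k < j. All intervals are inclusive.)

0, 1

Evaluate at each i in [0,4]:
  i=0: ✓ (rhs at j=1; lhs holds on [0,0])
  i=1: ✓ (rhs at j=1)
  i=2: ✗ (lhs fails at k=2 before rhs at j=5)
  i=3: ✗ (lhs fails at k=3 before rhs at j=5)
  i=4: ✗ (lhs fails at k=4 before rhs at j=5)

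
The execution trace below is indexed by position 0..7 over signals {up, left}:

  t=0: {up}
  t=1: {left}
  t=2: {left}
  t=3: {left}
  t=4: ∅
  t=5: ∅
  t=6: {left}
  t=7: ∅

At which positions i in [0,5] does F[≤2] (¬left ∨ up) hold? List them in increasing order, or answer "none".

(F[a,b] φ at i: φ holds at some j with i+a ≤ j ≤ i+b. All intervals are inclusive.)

Evaluate at each i in [0,5]:
  i=0: ✓ (witness j=0)
  i=1: ✗ (none in [1,3])
  i=2: ✓ (witness j=4)
  i=3: ✓ (witness j=4)
  i=4: ✓ (witness j=4)
  i=5: ✓ (witness j=5)

0, 2, 3, 4, 5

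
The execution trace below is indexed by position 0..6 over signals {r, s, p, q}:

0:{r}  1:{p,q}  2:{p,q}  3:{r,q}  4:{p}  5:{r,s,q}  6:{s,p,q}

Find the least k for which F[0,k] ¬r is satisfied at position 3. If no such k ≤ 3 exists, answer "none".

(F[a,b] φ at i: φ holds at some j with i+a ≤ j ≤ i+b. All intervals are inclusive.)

1

Scan j = 3,4,… for ¬r:
  j=3: fails
  j=4: holds
First hit at j=4, so smallest k = 4-3 = 1.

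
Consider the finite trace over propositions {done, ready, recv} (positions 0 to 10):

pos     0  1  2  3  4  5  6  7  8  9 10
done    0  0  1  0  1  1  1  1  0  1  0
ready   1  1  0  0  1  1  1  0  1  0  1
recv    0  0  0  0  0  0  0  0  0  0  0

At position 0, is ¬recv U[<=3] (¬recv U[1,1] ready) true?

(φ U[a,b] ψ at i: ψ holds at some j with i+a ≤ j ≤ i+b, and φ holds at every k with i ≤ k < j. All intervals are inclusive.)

Need some j in [0,3] with (¬recv U[1,1] ready), and ¬recv at every k in [0,j-1].
  j=0: (¬recv U[1,1] ready) holds; no prefix to check → satisfied.

Holds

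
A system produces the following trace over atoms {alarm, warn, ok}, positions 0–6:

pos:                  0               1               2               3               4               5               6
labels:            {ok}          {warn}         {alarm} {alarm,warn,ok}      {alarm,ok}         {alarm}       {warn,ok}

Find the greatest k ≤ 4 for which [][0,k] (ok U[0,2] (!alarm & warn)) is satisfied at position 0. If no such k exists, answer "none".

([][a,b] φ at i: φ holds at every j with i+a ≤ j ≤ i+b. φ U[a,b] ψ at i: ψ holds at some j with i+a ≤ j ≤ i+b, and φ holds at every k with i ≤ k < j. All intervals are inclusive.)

(ok U[0,2] (!alarm & warn)) must hold from j=0 onward; find where it first fails.
  j=0: holds
  j=1: holds
  j=2: fails
Holds on [0,1], so largest k = 1.

1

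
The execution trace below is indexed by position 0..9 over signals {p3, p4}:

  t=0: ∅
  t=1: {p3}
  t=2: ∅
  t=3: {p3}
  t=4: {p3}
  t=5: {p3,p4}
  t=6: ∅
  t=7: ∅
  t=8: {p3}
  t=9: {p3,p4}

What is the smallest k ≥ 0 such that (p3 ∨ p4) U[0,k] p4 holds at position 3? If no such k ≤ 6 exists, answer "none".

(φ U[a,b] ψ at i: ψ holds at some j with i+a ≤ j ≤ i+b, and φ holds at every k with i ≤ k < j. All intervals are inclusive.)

2

Need earliest j ≥ 3 with p4, and (p3 ∨ p4) at every k in [3,j-1].
  j=3: rhs fails.
  j=4: rhs fails.
  j=5: rhs holds; lhs holds on [3,4]. k = 2.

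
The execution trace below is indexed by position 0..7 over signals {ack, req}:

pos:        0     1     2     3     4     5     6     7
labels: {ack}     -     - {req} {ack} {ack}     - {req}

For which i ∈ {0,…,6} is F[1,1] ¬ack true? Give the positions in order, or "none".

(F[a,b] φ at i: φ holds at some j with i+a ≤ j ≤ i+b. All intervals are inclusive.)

Evaluate at each i in [0,6]:
  i=0: ✓ (witness j=1)
  i=1: ✓ (witness j=2)
  i=2: ✓ (witness j=3)
  i=3: ✗ (none in [4,4])
  i=4: ✗ (none in [5,5])
  i=5: ✓ (witness j=6)
  i=6: ✓ (witness j=7)

0, 1, 2, 5, 6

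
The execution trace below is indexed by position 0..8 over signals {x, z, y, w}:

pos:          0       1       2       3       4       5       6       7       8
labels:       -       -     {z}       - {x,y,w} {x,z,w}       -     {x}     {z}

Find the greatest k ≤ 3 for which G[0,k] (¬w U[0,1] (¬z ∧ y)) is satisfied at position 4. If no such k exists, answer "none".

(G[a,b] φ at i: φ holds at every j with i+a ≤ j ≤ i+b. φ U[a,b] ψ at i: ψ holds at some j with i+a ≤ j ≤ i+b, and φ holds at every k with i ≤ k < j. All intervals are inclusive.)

0

(¬w U[0,1] (¬z ∧ y)) must hold from j=4 onward; find where it first fails.
  j=4: holds
  j=5: fails
Holds on [4,4], so largest k = 0.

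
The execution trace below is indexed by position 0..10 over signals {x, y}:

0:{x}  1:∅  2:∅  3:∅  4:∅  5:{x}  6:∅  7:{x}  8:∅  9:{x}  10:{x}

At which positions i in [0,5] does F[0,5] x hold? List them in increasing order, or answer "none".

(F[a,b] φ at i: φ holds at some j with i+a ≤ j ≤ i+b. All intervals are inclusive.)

Evaluate at each i in [0,5]:
  i=0: ✓ (witness j=0)
  i=1: ✓ (witness j=5)
  i=2: ✓ (witness j=5)
  i=3: ✓ (witness j=5)
  i=4: ✓ (witness j=5)
  i=5: ✓ (witness j=5)

0, 1, 2, 3, 4, 5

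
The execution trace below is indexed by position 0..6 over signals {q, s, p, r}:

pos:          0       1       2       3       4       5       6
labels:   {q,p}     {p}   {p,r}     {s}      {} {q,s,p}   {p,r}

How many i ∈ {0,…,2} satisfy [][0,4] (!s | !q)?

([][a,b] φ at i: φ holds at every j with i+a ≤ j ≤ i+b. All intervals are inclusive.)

1

Evaluate at each i in [0,2]:
  i=0: ✓ (all of [0,4])
  i=1: ✗ (fails at j=5)
  i=2: ✗ (fails at j=5)
Positions where it holds: {0} → 1.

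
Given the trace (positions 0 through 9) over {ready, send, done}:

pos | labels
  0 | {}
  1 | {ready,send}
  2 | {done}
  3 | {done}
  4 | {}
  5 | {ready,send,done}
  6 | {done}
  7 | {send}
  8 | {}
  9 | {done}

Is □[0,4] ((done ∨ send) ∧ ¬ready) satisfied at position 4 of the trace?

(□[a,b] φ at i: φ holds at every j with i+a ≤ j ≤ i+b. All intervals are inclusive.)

Check ((done ∨ send) ∧ ¬ready) at every j in [4,8]:
  j=4: false
  j=5: false
  j=6: true
  j=7: true
  j=8: false
Fails at j=4 → formula fails.

No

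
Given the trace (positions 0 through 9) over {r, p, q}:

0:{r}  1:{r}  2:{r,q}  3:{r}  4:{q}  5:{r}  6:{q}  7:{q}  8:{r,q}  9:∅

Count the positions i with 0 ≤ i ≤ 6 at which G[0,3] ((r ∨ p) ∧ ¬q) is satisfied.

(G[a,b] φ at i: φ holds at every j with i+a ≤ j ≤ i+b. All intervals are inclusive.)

Evaluate at each i in [0,6]:
  i=0: ✗ (fails at j=2)
  i=1: ✗ (fails at j=2)
  i=2: ✗ (fails at j=2)
  i=3: ✗ (fails at j=4)
  i=4: ✗ (fails at j=4)
  i=5: ✗ (fails at j=6)
  i=6: ✗ (fails at j=6)
Positions where it holds: {} → 0.

0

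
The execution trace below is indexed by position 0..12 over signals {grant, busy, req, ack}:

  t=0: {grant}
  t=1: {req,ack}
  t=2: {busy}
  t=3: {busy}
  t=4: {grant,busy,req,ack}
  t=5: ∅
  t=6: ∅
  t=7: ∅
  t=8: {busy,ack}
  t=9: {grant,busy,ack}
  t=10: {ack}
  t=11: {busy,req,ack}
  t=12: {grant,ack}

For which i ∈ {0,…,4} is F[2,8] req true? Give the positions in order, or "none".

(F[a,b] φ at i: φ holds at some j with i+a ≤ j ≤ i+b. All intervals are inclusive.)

Evaluate at each i in [0,4]:
  i=0: ✓ (witness j=4)
  i=1: ✓ (witness j=4)
  i=2: ✓ (witness j=4)
  i=3: ✓ (witness j=11)
  i=4: ✓ (witness j=11)

0, 1, 2, 3, 4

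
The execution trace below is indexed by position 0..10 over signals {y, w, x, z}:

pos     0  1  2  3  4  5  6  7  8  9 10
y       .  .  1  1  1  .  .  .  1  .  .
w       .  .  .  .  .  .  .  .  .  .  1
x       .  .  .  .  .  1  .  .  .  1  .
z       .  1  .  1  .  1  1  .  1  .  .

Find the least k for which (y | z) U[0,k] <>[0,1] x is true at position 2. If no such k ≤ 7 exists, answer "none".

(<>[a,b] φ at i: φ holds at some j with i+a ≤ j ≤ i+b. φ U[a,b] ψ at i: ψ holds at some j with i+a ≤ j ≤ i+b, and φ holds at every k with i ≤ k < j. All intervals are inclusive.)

Need earliest j ≥ 2 with <>[0,1] x, and (y | z) at every k in [2,j-1].
  j=2: rhs fails.
  j=3: rhs fails.
  j=4: rhs holds; lhs holds on [2,3]. k = 2.

2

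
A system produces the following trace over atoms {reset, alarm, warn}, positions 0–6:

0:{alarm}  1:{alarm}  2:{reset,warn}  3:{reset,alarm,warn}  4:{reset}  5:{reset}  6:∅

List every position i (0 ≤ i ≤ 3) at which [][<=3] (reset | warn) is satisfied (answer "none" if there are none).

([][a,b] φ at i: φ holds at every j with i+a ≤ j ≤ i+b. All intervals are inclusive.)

2

Evaluate at each i in [0,3]:
  i=0: ✗ (fails at j=0)
  i=1: ✗ (fails at j=1)
  i=2: ✓ (all of [2,5])
  i=3: ✗ (fails at j=6)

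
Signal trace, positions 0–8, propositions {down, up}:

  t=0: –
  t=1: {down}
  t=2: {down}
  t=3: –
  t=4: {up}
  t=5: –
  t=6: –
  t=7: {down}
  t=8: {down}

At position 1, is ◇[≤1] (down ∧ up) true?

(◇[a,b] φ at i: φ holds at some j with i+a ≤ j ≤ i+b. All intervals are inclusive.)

Does not hold

Check (down ∧ up) at each j in [1,2]:
  j=1: false
  j=2: false
No position in the window satisfies it → formula fails.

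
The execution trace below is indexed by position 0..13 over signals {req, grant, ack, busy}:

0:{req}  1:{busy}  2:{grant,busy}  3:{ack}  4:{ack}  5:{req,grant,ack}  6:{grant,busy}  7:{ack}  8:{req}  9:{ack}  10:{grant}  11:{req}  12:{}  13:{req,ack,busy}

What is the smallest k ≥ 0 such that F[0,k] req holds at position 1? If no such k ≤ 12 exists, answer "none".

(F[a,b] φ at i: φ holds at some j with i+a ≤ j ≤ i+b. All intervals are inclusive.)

Scan j = 1,2,… for req:
  j=1: fails
  j=2: fails
  j=3: fails
  j=4: fails
  j=5: holds
First hit at j=5, so smallest k = 5-1 = 4.

4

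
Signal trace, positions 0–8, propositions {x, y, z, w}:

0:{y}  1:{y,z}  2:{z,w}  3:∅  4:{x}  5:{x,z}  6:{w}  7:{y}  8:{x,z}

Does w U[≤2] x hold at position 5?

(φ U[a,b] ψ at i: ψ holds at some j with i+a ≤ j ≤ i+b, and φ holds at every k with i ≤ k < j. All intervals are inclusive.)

Need some j in [5,7] with x, and w at every k in [5,j-1].
  j=5: x holds; no prefix to check → satisfied.

Yes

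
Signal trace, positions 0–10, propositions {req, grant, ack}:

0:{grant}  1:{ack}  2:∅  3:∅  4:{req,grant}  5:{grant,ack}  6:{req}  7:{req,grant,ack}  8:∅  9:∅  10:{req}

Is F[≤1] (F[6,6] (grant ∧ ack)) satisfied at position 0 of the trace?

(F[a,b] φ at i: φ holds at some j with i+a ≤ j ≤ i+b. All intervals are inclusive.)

Yes

Check F[6,6] (grant ∧ ack) at each j in [0,1]:
  j=0: fails (none in [6,6])
  j=1: holds (witness at 7)
Found at j=1 → formula holds.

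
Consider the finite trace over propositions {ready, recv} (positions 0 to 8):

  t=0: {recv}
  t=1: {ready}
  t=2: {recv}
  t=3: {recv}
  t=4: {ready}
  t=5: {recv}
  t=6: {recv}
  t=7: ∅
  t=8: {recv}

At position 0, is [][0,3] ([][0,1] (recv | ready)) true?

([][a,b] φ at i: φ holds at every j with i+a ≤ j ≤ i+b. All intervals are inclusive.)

Check [][0,1] (recv | ready) at every j in [0,3]:
  j=0: holds on [0,1]
  j=1: holds on [1,2]
  j=2: holds on [2,3]
  j=3: holds on [3,4]
All positions satisfy it → formula holds.

Yes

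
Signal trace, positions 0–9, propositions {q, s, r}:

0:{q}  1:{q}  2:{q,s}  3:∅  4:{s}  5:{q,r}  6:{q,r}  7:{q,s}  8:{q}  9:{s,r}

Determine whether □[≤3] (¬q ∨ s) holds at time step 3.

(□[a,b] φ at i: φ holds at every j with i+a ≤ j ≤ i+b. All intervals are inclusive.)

Check (¬q ∨ s) at every j in [3,6]:
  j=3: true
  j=4: true
  j=5: false
  j=6: false
Fails at j=5 → formula fails.

False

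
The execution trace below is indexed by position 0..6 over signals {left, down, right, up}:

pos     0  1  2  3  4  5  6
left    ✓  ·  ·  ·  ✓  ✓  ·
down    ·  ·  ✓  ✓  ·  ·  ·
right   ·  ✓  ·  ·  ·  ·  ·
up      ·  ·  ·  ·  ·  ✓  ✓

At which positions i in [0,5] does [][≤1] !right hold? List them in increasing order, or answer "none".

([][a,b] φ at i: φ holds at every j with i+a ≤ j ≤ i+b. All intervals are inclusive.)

2, 3, 4, 5

Evaluate at each i in [0,5]:
  i=0: ✗ (fails at j=1)
  i=1: ✗ (fails at j=1)
  i=2: ✓ (all of [2,3])
  i=3: ✓ (all of [3,4])
  i=4: ✓ (all of [4,5])
  i=5: ✓ (all of [5,6])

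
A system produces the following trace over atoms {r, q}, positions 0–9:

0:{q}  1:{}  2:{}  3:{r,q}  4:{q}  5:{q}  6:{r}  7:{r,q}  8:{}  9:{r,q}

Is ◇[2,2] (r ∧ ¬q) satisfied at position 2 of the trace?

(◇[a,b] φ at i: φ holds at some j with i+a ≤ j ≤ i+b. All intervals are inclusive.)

Does not hold

Check (r ∧ ¬q) at each j in [4,4]:
  j=4: false
No position in the window satisfies it → formula fails.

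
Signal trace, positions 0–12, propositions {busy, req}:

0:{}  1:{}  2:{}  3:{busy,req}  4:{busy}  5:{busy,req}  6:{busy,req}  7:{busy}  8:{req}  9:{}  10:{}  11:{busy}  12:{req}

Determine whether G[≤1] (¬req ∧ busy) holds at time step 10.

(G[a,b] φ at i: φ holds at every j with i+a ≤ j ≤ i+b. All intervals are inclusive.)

False

Check (¬req ∧ busy) at every j in [10,11]:
  j=10: false
  j=11: true
Fails at j=10 → formula fails.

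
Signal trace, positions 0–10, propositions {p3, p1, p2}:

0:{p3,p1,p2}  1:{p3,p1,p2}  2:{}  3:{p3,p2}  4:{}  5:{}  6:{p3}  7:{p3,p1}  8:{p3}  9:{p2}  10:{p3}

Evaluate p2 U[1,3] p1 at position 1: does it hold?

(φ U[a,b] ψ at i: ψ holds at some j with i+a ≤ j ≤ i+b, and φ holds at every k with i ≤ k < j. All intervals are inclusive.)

Need some j in [2,4] with p1, and p2 at every k in [1,j-1].
  j=2: p1 false.
  j=3: p1 false.
  j=4: p1 false.
No j in the window works → until fails.

Does not hold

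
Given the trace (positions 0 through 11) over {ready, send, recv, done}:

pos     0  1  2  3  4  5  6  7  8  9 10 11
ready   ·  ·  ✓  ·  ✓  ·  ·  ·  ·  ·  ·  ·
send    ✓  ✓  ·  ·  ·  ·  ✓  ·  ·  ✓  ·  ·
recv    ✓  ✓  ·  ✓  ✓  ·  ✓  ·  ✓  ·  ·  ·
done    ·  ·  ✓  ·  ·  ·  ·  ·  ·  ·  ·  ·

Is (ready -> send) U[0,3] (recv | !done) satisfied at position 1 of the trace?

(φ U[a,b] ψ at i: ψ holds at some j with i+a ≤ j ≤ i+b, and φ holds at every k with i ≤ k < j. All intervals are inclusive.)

Need some j in [1,4] with (recv | !done), and (ready -> send) at every k in [1,j-1].
  j=1: (recv | !done) holds; no prefix to check → satisfied.

Holds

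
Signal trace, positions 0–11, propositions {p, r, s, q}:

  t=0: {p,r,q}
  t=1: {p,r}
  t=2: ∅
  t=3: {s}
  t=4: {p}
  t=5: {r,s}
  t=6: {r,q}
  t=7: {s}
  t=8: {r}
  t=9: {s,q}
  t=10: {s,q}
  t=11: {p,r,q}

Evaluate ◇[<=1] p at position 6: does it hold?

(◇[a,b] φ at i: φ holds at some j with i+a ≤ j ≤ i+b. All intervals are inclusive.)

False

Check p at each j in [6,7]:
  j=6: false
  j=7: false
No position in the window satisfies it → formula fails.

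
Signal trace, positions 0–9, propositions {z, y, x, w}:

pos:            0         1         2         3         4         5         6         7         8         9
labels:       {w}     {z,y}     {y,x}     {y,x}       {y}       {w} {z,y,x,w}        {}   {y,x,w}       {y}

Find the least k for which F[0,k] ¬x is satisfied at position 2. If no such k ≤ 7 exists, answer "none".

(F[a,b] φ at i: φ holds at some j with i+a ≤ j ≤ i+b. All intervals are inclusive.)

2

Scan j = 2,3,… for ¬x:
  j=2: fails
  j=3: fails
  j=4: holds
First hit at j=4, so smallest k = 4-2 = 2.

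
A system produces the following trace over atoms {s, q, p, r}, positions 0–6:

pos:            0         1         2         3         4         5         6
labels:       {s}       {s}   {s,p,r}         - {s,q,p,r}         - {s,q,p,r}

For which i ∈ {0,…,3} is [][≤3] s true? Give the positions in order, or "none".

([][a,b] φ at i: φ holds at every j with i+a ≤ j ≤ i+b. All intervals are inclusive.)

none

Evaluate at each i in [0,3]:
  i=0: ✗ (fails at j=3)
  i=1: ✗ (fails at j=3)
  i=2: ✗ (fails at j=3)
  i=3: ✗ (fails at j=3)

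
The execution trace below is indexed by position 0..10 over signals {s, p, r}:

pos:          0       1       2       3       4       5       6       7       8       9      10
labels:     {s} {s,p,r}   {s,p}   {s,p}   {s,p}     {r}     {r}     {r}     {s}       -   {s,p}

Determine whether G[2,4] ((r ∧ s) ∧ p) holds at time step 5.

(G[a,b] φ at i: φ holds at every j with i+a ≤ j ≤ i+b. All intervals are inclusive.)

Check ((r ∧ s) ∧ p) at every j in [7,9]:
  j=7: false
  j=8: false
  j=9: false
Fails at j=7 → formula fails.

Does not hold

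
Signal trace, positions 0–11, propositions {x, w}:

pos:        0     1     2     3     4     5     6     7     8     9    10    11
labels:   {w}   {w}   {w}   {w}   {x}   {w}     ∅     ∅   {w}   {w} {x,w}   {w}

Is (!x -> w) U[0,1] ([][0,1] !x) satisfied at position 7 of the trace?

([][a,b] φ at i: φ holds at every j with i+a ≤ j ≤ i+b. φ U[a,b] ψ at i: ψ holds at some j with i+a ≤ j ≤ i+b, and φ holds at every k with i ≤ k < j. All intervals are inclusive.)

Yes

Need some j in [7,8] with [][0,1] !x, and (!x -> w) at every k in [7,j-1].
  j=7: [][0,1] !x holds; no prefix to check → satisfied.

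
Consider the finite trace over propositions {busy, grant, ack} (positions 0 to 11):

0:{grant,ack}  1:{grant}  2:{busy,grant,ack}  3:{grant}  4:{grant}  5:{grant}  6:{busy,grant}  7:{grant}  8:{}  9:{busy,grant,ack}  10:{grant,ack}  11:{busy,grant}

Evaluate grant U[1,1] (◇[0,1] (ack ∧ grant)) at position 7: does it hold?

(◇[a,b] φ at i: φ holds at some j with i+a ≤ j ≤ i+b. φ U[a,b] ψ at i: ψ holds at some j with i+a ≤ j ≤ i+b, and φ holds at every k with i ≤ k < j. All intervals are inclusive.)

Need some j in [8,8] with ◇[0,1] (ack ∧ grant), and grant at every k in [7,j-1].
  j=8: ◇[0,1] (ack ∧ grant) holds; grant holds at every k in [7,7] → satisfied.

Holds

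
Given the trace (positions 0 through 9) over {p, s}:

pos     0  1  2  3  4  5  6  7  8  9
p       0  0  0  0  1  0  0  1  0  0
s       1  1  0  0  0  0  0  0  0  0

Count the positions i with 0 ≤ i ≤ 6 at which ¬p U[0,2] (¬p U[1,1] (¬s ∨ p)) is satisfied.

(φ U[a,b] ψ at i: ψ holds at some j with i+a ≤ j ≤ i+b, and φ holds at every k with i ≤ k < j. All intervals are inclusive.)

6

Evaluate at each i in [0,6]:
  i=0: ✓ (rhs at j=1; lhs holds on [0,0])
  i=1: ✓ (rhs at j=1)
  i=2: ✓ (rhs at j=2)
  i=3: ✓ (rhs at j=3)
  i=4: ✗ (lhs fails at k=4 before rhs at j=5)
  i=5: ✓ (rhs at j=5)
  i=6: ✓ (rhs at j=6)
Positions where it holds: {0, 1, 2, 3, 5, 6} → 6.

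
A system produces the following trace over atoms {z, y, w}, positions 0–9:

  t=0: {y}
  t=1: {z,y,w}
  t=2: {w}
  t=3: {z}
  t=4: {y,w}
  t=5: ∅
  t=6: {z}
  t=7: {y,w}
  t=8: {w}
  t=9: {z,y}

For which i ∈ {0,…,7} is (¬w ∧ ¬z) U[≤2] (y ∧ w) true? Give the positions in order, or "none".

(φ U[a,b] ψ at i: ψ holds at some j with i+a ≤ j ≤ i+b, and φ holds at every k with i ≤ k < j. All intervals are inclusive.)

0, 1, 4, 7

Evaluate at each i in [0,7]:
  i=0: ✓ (rhs at j=1; lhs holds on [0,0])
  i=1: ✓ (rhs at j=1)
  i=2: ✗ (lhs fails at k=2 before rhs at j=4)
  i=3: ✗ (lhs fails at k=3 before rhs at j=4)
  i=4: ✓ (rhs at j=4)
  i=5: ✗ (lhs fails at k=6 before rhs at j=7)
  i=6: ✗ (lhs fails at k=6 before rhs at j=7)
  i=7: ✓ (rhs at j=7)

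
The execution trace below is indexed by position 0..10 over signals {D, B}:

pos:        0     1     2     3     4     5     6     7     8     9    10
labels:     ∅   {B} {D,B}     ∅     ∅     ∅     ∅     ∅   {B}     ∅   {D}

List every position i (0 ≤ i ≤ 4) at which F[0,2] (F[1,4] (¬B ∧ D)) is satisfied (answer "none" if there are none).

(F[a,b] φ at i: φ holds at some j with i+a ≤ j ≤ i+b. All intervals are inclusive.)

Evaluate at each i in [0,4]:
  i=0: ✗ (none in [0,2])
  i=1: ✗ (none in [1,3])
  i=2: ✗ (none in [2,4])
  i=3: ✗ (none in [3,5])
  i=4: ✓ (witness j=6)

4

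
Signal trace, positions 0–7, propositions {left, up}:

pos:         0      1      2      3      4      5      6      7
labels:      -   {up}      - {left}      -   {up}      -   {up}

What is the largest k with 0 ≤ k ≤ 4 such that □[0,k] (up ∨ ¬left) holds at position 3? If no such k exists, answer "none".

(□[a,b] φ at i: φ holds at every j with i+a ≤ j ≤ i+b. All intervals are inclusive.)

none

(up ∨ ¬left) must hold from j=3 onward; find where it first fails.
  j=3: fails → no k works.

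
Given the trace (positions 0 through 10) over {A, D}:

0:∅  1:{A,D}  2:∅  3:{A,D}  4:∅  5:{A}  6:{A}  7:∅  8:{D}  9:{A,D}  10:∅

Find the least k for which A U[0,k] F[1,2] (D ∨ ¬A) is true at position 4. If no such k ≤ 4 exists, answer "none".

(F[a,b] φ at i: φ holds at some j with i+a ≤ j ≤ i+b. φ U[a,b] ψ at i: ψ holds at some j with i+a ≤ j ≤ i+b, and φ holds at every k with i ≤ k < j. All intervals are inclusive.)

Need earliest j ≥ 4 with F[1,2] (D ∨ ¬A), and A at every k in [4,j-1].
  j=4: rhs fails.
  j=5: rhs holds but lhs fails at k=4.
  j=6: rhs holds but lhs fails at k=4.
  j=7: rhs holds but lhs fails at k=4.
  j=8: rhs holds but lhs fails at k=4.
No witness within the range → none.

none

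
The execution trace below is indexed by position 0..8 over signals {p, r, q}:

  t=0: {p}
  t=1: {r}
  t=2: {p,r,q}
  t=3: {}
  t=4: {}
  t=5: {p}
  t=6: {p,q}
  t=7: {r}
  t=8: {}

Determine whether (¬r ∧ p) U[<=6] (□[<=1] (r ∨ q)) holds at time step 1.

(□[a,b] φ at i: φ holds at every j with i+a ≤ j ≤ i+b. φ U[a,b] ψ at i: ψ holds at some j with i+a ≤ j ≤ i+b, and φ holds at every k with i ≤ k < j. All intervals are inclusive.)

True

Need some j in [1,7] with □[<=1] (r ∨ q), and (¬r ∧ p) at every k in [1,j-1].
  j=1: □[<=1] (r ∨ q) holds; no prefix to check → satisfied.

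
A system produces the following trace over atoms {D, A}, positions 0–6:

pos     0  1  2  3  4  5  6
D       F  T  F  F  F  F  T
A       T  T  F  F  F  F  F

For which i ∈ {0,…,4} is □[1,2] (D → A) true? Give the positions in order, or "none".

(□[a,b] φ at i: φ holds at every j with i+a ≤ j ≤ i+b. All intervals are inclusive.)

0, 1, 2, 3

Evaluate at each i in [0,4]:
  i=0: ✓ (all of [1,2])
  i=1: ✓ (all of [2,3])
  i=2: ✓ (all of [3,4])
  i=3: ✓ (all of [4,5])
  i=4: ✗ (fails at j=6)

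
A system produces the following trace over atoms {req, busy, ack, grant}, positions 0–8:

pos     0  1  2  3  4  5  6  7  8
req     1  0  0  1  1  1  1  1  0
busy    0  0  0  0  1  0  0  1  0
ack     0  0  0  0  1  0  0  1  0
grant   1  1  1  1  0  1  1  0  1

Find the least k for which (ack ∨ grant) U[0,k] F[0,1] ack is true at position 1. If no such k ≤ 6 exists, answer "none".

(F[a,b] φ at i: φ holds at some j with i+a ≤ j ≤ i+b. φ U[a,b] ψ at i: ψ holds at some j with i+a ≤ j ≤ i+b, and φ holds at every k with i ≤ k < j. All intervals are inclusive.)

Need earliest j ≥ 1 with F[0,1] ack, and (ack ∨ grant) at every k in [1,j-1].
  j=1: rhs fails.
  j=2: rhs fails.
  j=3: rhs holds; lhs holds on [1,2]. k = 2.

2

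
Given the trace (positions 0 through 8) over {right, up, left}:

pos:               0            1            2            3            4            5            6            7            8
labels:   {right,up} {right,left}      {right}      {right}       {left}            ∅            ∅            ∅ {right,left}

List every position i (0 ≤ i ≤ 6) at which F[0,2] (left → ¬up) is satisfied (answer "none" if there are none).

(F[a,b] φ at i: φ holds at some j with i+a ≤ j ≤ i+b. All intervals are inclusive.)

0, 1, 2, 3, 4, 5, 6

Evaluate at each i in [0,6]:
  i=0: ✓ (witness j=0)
  i=1: ✓ (witness j=1)
  i=2: ✓ (witness j=2)
  i=3: ✓ (witness j=3)
  i=4: ✓ (witness j=4)
  i=5: ✓ (witness j=5)
  i=6: ✓ (witness j=6)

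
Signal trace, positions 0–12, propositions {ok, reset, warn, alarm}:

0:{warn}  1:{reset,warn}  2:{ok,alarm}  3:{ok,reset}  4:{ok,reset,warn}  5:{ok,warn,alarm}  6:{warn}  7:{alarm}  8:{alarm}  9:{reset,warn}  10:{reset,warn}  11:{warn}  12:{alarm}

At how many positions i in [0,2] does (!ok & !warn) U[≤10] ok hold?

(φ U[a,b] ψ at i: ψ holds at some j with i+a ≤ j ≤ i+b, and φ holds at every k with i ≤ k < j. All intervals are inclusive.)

1

Evaluate at each i in [0,2]:
  i=0: ✗ (lhs fails at k=0 before rhs at j=2)
  i=1: ✗ (lhs fails at k=1 before rhs at j=2)
  i=2: ✓ (rhs at j=2)
Positions where it holds: {2} → 1.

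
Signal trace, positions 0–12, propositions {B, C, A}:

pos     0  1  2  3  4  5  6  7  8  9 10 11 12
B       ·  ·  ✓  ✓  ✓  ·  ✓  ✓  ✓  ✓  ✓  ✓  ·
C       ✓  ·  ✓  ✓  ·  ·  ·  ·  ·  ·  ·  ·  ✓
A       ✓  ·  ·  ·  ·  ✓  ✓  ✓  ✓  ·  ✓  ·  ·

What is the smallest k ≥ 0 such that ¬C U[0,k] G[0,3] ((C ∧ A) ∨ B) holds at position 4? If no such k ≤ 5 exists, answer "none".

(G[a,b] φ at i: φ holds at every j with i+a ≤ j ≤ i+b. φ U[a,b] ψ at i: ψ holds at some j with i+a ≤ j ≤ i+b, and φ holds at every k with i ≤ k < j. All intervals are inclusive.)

Need earliest j ≥ 4 with G[0,3] ((C ∧ A) ∨ B), and ¬C at every k in [4,j-1].
  j=4: rhs fails.
  j=5: rhs fails.
  j=6: rhs holds; lhs holds on [4,5]. k = 2.

2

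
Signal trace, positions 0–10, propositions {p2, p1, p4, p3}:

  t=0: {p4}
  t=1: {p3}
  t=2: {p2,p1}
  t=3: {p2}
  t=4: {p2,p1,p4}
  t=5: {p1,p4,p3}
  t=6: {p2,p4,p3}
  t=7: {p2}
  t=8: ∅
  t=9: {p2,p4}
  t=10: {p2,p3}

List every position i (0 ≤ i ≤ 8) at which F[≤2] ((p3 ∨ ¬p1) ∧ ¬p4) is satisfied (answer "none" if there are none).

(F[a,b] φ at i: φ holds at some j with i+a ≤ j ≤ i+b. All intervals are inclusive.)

Evaluate at each i in [0,8]:
  i=0: ✓ (witness j=1)
  i=1: ✓ (witness j=1)
  i=2: ✓ (witness j=3)
  i=3: ✓ (witness j=3)
  i=4: ✗ (none in [4,6])
  i=5: ✓ (witness j=7)
  i=6: ✓ (witness j=7)
  i=7: ✓ (witness j=7)
  i=8: ✓ (witness j=8)

0, 1, 2, 3, 5, 6, 7, 8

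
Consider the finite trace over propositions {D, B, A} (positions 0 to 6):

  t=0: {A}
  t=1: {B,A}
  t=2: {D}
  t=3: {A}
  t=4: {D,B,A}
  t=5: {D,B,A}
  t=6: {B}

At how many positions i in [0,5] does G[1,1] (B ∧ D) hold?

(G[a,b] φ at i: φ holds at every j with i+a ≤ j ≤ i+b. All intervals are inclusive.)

2

Evaluate at each i in [0,5]:
  i=0: ✗ (fails at j=1)
  i=1: ✗ (fails at j=2)
  i=2: ✗ (fails at j=3)
  i=3: ✓ (all of [4,4])
  i=4: ✓ (all of [5,5])
  i=5: ✗ (fails at j=6)
Positions where it holds: {3, 4} → 2.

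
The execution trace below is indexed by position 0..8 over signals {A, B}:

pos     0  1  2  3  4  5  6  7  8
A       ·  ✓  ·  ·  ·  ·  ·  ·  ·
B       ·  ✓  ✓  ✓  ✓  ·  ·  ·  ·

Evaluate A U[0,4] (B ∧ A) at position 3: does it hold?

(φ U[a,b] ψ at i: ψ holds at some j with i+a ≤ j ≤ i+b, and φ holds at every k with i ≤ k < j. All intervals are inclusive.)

Need some j in [3,7] with (B ∧ A), and A at every k in [3,j-1].
  j=3: (B ∧ A) false.
  j=4: (B ∧ A) false.
  j=5: (B ∧ A) false.
  j=6: (B ∧ A) false.
  j=7: (B ∧ A) false.
No j in the window works → until fails.

False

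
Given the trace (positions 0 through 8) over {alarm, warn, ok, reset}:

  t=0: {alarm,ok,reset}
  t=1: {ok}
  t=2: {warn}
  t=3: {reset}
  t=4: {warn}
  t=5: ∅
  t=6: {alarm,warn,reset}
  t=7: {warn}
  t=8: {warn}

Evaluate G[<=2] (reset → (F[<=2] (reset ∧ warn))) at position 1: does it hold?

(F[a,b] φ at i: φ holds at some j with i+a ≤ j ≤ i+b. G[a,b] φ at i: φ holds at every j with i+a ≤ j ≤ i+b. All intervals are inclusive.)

Check (reset → (F[<=2] (reset ∧ warn))) at every j in [1,3]:
  j=1: antecedent false → ✓
  j=2: antecedent false → ✓
  j=3: antecedent true; consequent fails (none in [3,5]) → ✗
Fails at j=3 → formula fails.

Does not hold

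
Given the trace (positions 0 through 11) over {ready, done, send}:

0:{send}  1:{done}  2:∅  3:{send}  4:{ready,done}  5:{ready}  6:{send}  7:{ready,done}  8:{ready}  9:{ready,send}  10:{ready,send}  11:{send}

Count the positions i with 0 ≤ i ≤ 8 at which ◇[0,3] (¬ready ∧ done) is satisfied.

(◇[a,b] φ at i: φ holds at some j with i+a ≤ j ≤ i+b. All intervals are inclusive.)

Evaluate at each i in [0,8]:
  i=0: ✓ (witness j=1)
  i=1: ✓ (witness j=1)
  i=2: ✗ (none in [2,5])
  i=3: ✗ (none in [3,6])
  i=4: ✗ (none in [4,7])
  i=5: ✗ (none in [5,8])
  i=6: ✗ (none in [6,9])
  i=7: ✗ (none in [7,10])
  i=8: ✗ (none in [8,11])
Positions where it holds: {0, 1} → 2.

2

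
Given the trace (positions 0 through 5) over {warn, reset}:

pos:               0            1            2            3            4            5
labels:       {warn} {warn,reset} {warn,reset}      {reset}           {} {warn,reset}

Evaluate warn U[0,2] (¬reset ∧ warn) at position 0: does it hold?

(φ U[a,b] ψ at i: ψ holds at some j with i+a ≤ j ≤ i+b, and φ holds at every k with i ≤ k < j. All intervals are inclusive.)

Need some j in [0,2] with (¬reset ∧ warn), and warn at every k in [0,j-1].
  j=0: (¬reset ∧ warn) holds; no prefix to check → satisfied.

Holds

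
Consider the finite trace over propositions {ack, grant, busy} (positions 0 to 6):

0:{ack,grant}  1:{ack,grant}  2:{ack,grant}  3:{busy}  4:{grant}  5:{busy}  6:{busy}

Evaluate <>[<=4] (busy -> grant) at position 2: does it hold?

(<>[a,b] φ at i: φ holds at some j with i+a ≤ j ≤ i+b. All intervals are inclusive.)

Check (busy -> grant) at each j in [2,6]:
  j=2: true
  j=3: false
  j=4: true
  j=5: false
  j=6: false
Found at j=2 → formula holds.

Yes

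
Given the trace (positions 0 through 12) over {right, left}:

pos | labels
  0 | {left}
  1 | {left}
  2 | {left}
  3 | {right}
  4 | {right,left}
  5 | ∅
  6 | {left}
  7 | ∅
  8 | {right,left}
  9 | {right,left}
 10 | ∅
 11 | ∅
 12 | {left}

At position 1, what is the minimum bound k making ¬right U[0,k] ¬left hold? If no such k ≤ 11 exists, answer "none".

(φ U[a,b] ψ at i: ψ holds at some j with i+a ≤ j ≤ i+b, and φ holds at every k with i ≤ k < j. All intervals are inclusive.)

Need earliest j ≥ 1 with ¬left, and ¬right at every k in [1,j-1].
  j=1: rhs fails.
  j=2: rhs fails.
  j=3: rhs holds; lhs holds on [1,2]. k = 2.

2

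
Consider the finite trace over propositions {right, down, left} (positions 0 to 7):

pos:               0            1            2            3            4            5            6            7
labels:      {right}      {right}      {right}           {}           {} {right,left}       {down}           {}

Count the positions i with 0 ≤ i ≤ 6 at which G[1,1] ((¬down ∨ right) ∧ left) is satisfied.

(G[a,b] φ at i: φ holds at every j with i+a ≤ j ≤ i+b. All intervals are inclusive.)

1

Evaluate at each i in [0,6]:
  i=0: ✗ (fails at j=1)
  i=1: ✗ (fails at j=2)
  i=2: ✗ (fails at j=3)
  i=3: ✗ (fails at j=4)
  i=4: ✓ (all of [5,5])
  i=5: ✗ (fails at j=6)
  i=6: ✗ (fails at j=7)
Positions where it holds: {4} → 1.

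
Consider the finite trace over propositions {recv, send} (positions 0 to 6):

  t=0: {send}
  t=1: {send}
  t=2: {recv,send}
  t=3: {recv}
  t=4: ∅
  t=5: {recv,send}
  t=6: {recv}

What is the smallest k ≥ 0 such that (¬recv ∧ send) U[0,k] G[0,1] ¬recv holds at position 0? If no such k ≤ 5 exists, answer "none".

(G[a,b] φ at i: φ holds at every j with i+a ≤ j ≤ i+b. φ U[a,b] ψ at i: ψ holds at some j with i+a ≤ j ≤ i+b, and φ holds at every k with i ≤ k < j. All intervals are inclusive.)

0

Need earliest j ≥ 0 with G[0,1] ¬recv, and (¬recv ∧ send) at every k in [0,j-1].
  j=0: rhs holds (empty prefix). k = 0.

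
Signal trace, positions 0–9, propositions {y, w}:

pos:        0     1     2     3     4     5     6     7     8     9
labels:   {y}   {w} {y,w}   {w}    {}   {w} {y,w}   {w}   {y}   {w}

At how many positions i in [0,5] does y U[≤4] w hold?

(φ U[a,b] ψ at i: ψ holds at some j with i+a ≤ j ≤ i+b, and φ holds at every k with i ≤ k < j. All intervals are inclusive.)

5

Evaluate at each i in [0,5]:
  i=0: ✓ (rhs at j=1; lhs holds on [0,0])
  i=1: ✓ (rhs at j=1)
  i=2: ✓ (rhs at j=2)
  i=3: ✓ (rhs at j=3)
  i=4: ✗ (lhs fails at k=4 before rhs at j=5)
  i=5: ✓ (rhs at j=5)
Positions where it holds: {0, 1, 2, 3, 5} → 5.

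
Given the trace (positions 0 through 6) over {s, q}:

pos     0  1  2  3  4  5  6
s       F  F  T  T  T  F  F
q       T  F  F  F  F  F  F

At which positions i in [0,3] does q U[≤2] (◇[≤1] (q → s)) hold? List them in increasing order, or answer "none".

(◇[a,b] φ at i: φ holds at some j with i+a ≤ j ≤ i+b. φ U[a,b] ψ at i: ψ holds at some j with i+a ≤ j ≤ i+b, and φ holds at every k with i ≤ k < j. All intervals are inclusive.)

Evaluate at each i in [0,3]:
  i=0: ✓ (rhs at j=0)
  i=1: ✓ (rhs at j=1)
  i=2: ✓ (rhs at j=2)
  i=3: ✓ (rhs at j=3)

0, 1, 2, 3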